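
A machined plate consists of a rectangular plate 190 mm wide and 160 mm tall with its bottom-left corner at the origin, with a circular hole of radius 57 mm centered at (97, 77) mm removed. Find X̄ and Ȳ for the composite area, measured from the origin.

plate: A = 190 × 160 = 30400.00, centroid at (95.00, 80.00).
hole: A = −π·57² = -10207.03, centroid at (97.00, 77.00).
ΣA = 20192.97 mm², ΣAX̄ = 1897917.65 mm³, ΣAȲ = 1646058.34 mm³.
X̄ = 1897917.65/20192.97 = 93.99 mm; Ȳ = 1646058.34/20192.97 = 81.52 mm.

X̄ = 93.99 mm, Ȳ = 81.52 mm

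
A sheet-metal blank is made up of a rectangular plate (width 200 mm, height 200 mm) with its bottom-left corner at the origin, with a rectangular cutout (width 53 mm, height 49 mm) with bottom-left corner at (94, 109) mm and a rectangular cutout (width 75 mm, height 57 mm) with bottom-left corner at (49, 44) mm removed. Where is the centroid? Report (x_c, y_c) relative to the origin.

plate: A = 200 × 200 = 40000.00, centroid at (100.00, 100.00).
hole 1: A = −(53 × 49) = -2597.00, centroid at (120.50, 133.50).
hole 2: A = −(75 × 57) = -4275.00, centroid at (86.50, 72.50).
ΣA = 33128.00 mm²
ΣAx_c = (40000.00)(100.00) + (-2597.00)(120.50) + (-4275.00)(86.50) = 3317274.00 mm³
ΣAy_c = (40000.00)(100.00) + (-2597.00)(133.50) + (-4275.00)(72.50) = 3343363.00 mm³
x_c = 3317274.00 / 33128.00 = 100.14 mm
y_c = 3343363.00 / 33128.00 = 100.92 mm

x_c = 100.14 mm, y_c = 100.92 mm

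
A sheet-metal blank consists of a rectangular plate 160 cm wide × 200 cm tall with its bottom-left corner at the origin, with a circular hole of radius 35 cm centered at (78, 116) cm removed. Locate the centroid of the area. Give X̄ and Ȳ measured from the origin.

X̄ = 80.27 cm, Ȳ = 97.81 cm

plate: A = 160 × 200 = 32000.00, centroid at (80.00, 100.00).
hole: A = −π·35² = -3848.45, centroid at (78.00, 116.00).
ΣA = 28151.55 cm²
ΣAX̄ = (32000.00)(80.00) + (-3848.45)(78.00) = 2259820.82 cm³
ΣAȲ = (32000.00)(100.00) + (-3848.45)(116.00) = 2753579.68 cm³
X̄ = 2259820.82 / 28151.55 = 80.27 cm
Ȳ = 2753579.68 / 28151.55 = 97.81 cm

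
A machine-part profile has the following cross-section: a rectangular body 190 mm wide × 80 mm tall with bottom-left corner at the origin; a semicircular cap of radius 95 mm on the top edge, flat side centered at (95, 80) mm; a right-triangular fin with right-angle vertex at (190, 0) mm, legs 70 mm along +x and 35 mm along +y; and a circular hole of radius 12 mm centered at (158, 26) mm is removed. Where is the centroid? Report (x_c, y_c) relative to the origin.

x_c = 98.86 mm, y_c = 76.83 mm

rectangular body: A = 190 × 80 = 15200.00, centroid at (95.00, 40.00).
semicircular top: A = ½π·95² = 14176.44, centroid at (95.00, 120.32).
triangular fin: A = ½·70·35 = 1225.00, centroid at (213.33, 11.67).
hole: A = −π·12² = -452.39, centroid at (158.00, 26.00).
ΣA = 30149.05 mm²
ΣAx_c = (15200.00)(95.00) + (14176.44)(95.00) + (1225.00)(213.33) + (-452.39)(158.00) = 2980617.32 mm³
ΣAy_c = (15200.00)(40.00) + (14176.44)(120.32) + (1225.00)(11.67) + (-452.39)(26.00) = 2316227.83 mm³
x_c = 2980617.32 / 30149.05 = 98.86 mm
y_c = 2316227.83 / 30149.05 = 76.83 mm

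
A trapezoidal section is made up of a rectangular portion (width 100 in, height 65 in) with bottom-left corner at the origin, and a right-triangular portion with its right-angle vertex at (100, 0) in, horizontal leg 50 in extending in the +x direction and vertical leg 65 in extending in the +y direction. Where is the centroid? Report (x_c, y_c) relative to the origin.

rectangular portion: A = 100 × 65 = 6500.00, centroid at (50.00, 32.50).
triangular portion: A = ½·50·65 = 1625.00, centroid at (116.67, 21.67).
ΣA = 8125.00 in²
ΣAx_c = (6500.00)(50.00) + (1625.00)(116.67) = 514583.33 in³
ΣAy_c = (6500.00)(32.50) + (1625.00)(21.67) = 246458.33 in³
x_c = 514583.33 / 8125.00 = 63.33 in
y_c = 246458.33 / 8125.00 = 30.33 in

x_c = 63.33 in, y_c = 30.33 in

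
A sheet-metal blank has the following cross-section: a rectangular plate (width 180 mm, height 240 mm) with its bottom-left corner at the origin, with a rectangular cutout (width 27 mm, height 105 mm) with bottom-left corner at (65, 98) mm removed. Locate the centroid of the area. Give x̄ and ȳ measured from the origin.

x̄ = 90.81 mm, ȳ = 117.86 mm

Part | A | x̄ᵢ | ȳᵢ | A·x̄ᵢ | A·ȳᵢ
plate | 43200.00 | 90.00 | 120.00 | 3888000.00 | 5184000.00
hole | -2835.00 | 78.50 | 150.50 | -222547.50 | -426667.50
Σ | 40365.00 |  |  | 3665452.50 | 4757332.50
x̄ = 3665452.50 / 40365.00 = 90.81 mm
ȳ = 4757332.50 / 40365.00 = 117.86 mm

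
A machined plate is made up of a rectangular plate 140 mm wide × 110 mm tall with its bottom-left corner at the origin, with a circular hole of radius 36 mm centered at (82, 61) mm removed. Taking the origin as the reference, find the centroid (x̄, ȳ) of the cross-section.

x̄ = 65.69 mm, ȳ = 52.84 mm

Part | A | x̄ᵢ | ȳᵢ | A·x̄ᵢ | A·ȳᵢ
plate | 15400.00 | 70.00 | 55.00 | 1078000.00 | 847000.00
hole | -4071.50 | 82.00 | 61.00 | -333863.33 | -248361.75
Σ | 11328.50 |  |  | 744136.67 | 598638.25
x̄ = 744136.67 / 11328.50 = 65.69 mm
ȳ = 598638.25 / 11328.50 = 52.84 mm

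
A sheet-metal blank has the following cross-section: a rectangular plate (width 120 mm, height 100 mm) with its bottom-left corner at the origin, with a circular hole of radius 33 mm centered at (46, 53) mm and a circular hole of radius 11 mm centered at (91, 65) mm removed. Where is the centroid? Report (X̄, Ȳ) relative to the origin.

plate: A = 120 × 100 = 12000.00, centroid at (60.00, 50.00).
hole 1: A = −π·33² = -3421.19, centroid at (46.00, 53.00).
hole 2: A = −π·11² = -380.13, centroid at (91.00, 65.00).
ΣA = 8198.67 mm²
ΣAX̄ = (12000.00)(60.00) + (-3421.19)(46.00) + (-380.13)(91.00) = 528032.98 mm³
ΣAȲ = (12000.00)(50.00) + (-3421.19)(53.00) + (-380.13)(65.00) = 393968.07 mm³
X̄ = 528032.98 / 8198.67 = 64.40 mm
Ȳ = 393968.07 / 8198.67 = 48.05 mm

X̄ = 64.40 mm, Ȳ = 48.05 mm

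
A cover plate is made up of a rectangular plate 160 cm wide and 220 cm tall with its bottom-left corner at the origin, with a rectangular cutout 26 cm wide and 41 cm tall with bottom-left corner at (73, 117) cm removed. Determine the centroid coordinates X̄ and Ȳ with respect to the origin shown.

X̄ = 79.81 cm, Ȳ = 109.14 cm

Part | A | x̄ᵢ | ȳᵢ | A·x̄ᵢ | A·ȳᵢ
plate | 35200.00 | 80.00 | 110.00 | 2816000.00 | 3872000.00
hole | -1066.00 | 86.00 | 137.50 | -91676.00 | -146575.00
Σ | 34134.00 |  |  | 2724324.00 | 3725425.00
X̄ = 2724324.00 / 34134.00 = 79.81 cm
Ȳ = 3725425.00 / 34134.00 = 109.14 cm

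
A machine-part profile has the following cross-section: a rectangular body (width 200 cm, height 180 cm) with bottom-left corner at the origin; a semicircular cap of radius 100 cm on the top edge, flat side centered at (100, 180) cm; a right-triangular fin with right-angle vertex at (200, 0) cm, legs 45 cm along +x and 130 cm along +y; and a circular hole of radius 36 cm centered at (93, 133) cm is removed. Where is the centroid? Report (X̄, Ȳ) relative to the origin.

rectangular body: A = 200 × 180 = 36000.00, centroid at (100.00, 90.00).
semicircular top: A = ½π·100² = 15707.96, centroid at (100.00, 222.44).
triangular fin: A = ½·45·130 = 2925.00, centroid at (215.00, 43.33).
hole: A = −π·36² = -4071.50, centroid at (93.00, 133.00).
ΣA = 50561.46 cm²
ΣAX̄ = (36000.00)(100.00) + (15707.96)(100.00) + (2925.00)(215.00) + (-4071.50)(93.00) = 5421021.45 cm³
ΣAȲ = (36000.00)(90.00) + (15707.96)(222.44) + (2925.00)(43.33) + (-4071.50)(133.00) = 6319340.01 cm³
X̄ = 5421021.45 / 50561.46 = 107.22 cm
Ȳ = 6319340.01 / 50561.46 = 124.98 cm

X̄ = 107.22 cm, Ȳ = 124.98 cm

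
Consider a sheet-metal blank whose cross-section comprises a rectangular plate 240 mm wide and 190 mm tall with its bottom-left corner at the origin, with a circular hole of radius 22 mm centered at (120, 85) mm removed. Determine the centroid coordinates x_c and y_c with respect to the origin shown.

x_c = 120.00 mm, y_c = 95.34 mm

Part | A | x̄ᵢ | ȳᵢ | A·x̄ᵢ | A·ȳᵢ
plate | 45600.00 | 120.00 | 95.00 | 5472000.00 | 4332000.00
hole | -1520.53 | 120.00 | 85.00 | -182463.70 | -129245.12
Σ | 44079.47 |  |  | 5289536.30 | 4202754.88
x_c = 5289536.30 / 44079.47 = 120.00 mm
y_c = 4202754.88 / 44079.47 = 95.34 mm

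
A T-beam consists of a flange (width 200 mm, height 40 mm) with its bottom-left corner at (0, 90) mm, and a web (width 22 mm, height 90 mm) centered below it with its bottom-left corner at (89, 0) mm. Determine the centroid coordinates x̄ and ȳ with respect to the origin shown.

x̄ = 100.00 mm, ȳ = 97.10 mm

web: A = 22 × 90 = 1980.00, centroid at (100.00, 45.00).
flange: A = 200 × 40 = 8000.00, centroid at (100.00, 110.00).
ΣA = 9980.00 mm²
ΣAx̄ = (1980.00)(100.00) + (8000.00)(100.00) = 998000.00 mm³
ΣAȳ = (1980.00)(45.00) + (8000.00)(110.00) = 969100.00 mm³
x̄ = 998000.00 / 9980.00 = 100.00 mm
ȳ = 969100.00 / 9980.00 = 97.10 mm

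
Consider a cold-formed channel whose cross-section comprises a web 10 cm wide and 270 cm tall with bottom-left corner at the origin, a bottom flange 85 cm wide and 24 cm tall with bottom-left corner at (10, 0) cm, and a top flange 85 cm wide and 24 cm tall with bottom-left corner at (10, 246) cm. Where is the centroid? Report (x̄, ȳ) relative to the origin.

web: A = 10 × 270 = 2700.00, centroid at (5.00, 135.00).
bottom flange: A = 85 × 24 = 2040.00, centroid at (52.50, 12.00).
top flange: A = 85 × 24 = 2040.00, centroid at (52.50, 258.00).
ΣA = 6780.00 cm²
ΣAx̄ = (2700.00)(5.00) + (2040.00)(52.50) + (2040.00)(52.50) = 227700.00 cm³
ΣAȳ = (2700.00)(135.00) + (2040.00)(12.00) + (2040.00)(258.00) = 915300.00 cm³
x̄ = 227700.00 / 6780.00 = 33.58 cm
ȳ = 915300.00 / 6780.00 = 135.00 cm

x̄ = 33.58 cm, ȳ = 135.00 cm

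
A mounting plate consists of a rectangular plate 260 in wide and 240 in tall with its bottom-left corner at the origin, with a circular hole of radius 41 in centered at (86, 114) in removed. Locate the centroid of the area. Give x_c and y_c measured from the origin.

x_c = 134.07 in, y_c = 120.55 in

Part | A | x̄ᵢ | ȳᵢ | A·x̄ᵢ | A·ȳᵢ
plate | 62400.00 | 130.00 | 120.00 | 8112000.00 | 7488000.00
hole | -5281.02 | 86.00 | 114.00 | -454167.48 | -602035.97
Σ | 57118.98 |  |  | 7657832.52 | 6885964.03
x_c = 7657832.52 / 57118.98 = 134.07 in
y_c = 6885964.03 / 57118.98 = 120.55 in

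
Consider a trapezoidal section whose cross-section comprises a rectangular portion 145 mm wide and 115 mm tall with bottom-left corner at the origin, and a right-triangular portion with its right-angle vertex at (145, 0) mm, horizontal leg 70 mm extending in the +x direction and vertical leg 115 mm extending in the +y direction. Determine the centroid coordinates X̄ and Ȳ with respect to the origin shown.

X̄ = 91.13 mm, Ȳ = 53.77 mm

Part | A | x̄ᵢ | ȳᵢ | A·x̄ᵢ | A·ȳᵢ
rectangular portion | 16675.00 | 72.50 | 57.50 | 1208937.50 | 958812.50
triangular portion | 4025.00 | 168.33 | 38.33 | 677541.67 | 154291.67
Σ | 20700.00 |  |  | 1886479.17 | 1113104.17
X̄ = 1886479.17 / 20700.00 = 91.13 mm
Ȳ = 1113104.17 / 20700.00 = 53.77 mm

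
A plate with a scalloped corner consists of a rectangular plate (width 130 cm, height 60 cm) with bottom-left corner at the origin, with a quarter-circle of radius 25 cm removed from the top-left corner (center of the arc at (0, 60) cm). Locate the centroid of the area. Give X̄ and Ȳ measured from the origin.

Part | A | x̄ᵢ | ȳᵢ | A·x̄ᵢ | A·ȳᵢ
plate | 7800.00 | 65.00 | 30.00 | 507000.00 | 234000.00
removed quarter-circle | -490.87 | 10.61 | 49.39 | -5208.33 | -24244.10
Σ | 7309.13 |  |  | 501791.67 | 209755.90
X̄ = 501791.67 / 7309.13 = 68.65 cm
Ȳ = 209755.90 / 7309.13 = 28.70 cm

X̄ = 68.65 cm, Ȳ = 28.70 cm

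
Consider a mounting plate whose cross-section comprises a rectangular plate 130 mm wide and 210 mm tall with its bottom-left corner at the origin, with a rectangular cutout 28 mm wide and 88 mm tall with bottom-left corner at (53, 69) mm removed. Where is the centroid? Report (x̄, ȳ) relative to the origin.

x̄ = 64.80 mm, ȳ = 104.21 mm

plate: A = 130 × 210 = 27300.00, centroid at (65.00, 105.00).
hole: A = −(28 × 88) = -2464.00, centroid at (67.00, 113.00).
ΣA = 24836.00 mm²
ΣAx̄ = (27300.00)(65.00) + (-2464.00)(67.00) = 1609412.00 mm³
ΣAȳ = (27300.00)(105.00) + (-2464.00)(113.00) = 2588068.00 mm³
x̄ = 1609412.00 / 24836.00 = 64.80 mm
ȳ = 2588068.00 / 24836.00 = 104.21 mm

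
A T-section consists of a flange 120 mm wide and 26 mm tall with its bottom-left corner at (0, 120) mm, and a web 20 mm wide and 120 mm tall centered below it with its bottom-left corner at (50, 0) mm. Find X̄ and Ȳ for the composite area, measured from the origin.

X̄ = 60.00 mm, Ȳ = 101.26 mm

web: A = 20 × 120 = 2400.00, centroid at (60.00, 60.00).
flange: A = 120 × 26 = 3120.00, centroid at (60.00, 133.00).
ΣA = 5520.00 mm²
ΣAX̄ = (2400.00)(60.00) + (3120.00)(60.00) = 331200.00 mm³
ΣAȲ = (2400.00)(60.00) + (3120.00)(133.00) = 558960.00 mm³
X̄ = 331200.00 / 5520.00 = 60.00 mm
Ȳ = 558960.00 / 5520.00 = 101.26 mm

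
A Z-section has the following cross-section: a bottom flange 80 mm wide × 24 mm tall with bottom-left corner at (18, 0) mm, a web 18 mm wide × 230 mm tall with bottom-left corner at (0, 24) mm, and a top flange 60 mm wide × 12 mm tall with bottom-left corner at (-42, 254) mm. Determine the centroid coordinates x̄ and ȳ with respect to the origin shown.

x̄ = 20.65 mm, ȳ = 115.88 mm

bottom flange: A = 80 × 24 = 1920.00, centroid at (58.00, 12.00).
web: A = 18 × 230 = 4140.00, centroid at (9.00, 139.00).
top flange: A = 60 × 12 = 720.00, centroid at (-12.00, 260.00).
ΣA = 6780.00 mm²
ΣAx̄ = (1920.00)(58.00) + (4140.00)(9.00) + (720.00)(-12.00) = 139980.00 mm³
ΣAȳ = (1920.00)(12.00) + (4140.00)(139.00) + (720.00)(260.00) = 785700.00 mm³
x̄ = 139980.00 / 6780.00 = 20.65 mm
ȳ = 785700.00 / 6780.00 = 115.88 mm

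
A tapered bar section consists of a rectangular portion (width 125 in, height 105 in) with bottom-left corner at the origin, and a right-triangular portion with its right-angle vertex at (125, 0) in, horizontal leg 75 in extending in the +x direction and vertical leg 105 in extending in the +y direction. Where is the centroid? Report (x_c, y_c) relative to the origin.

Part | A | x̄ᵢ | ȳᵢ | A·x̄ᵢ | A·ȳᵢ
rectangular portion | 13125.00 | 62.50 | 52.50 | 820312.50 | 689062.50
triangular portion | 3937.50 | 150.00 | 35.00 | 590625.00 | 137812.50
Σ | 17062.50 |  |  | 1410937.50 | 826875.00
x_c = 1410937.50 / 17062.50 = 82.69 in
y_c = 826875.00 / 17062.50 = 48.46 in

x_c = 82.69 in, y_c = 48.46 in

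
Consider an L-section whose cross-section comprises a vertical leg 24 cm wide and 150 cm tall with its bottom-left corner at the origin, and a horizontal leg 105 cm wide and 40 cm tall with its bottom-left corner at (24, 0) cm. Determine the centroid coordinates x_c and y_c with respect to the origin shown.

x_c = 46.73 cm, y_c = 45.38 cm

Part | A | x̄ᵢ | ȳᵢ | A·x̄ᵢ | A·ȳᵢ
vertical leg | 3600.00 | 12.00 | 75.00 | 43200.00 | 270000.00
horizontal leg | 4200.00 | 76.50 | 20.00 | 321300.00 | 84000.00
Σ | 7800.00 |  |  | 364500.00 | 354000.00
x_c = 364500.00 / 7800.00 = 46.73 cm
y_c = 354000.00 / 7800.00 = 45.38 cm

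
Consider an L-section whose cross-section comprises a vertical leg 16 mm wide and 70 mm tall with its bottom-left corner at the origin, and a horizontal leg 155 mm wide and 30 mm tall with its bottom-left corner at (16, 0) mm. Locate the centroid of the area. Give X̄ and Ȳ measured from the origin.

Part | A | x̄ᵢ | ȳᵢ | A·x̄ᵢ | A·ȳᵢ
vertical leg | 1120.00 | 8.00 | 35.00 | 8960.00 | 39200.00
horizontal leg | 4650.00 | 93.50 | 15.00 | 434775.00 | 69750.00
Σ | 5770.00 |  |  | 443735.00 | 108950.00
X̄ = 443735.00 / 5770.00 = 76.90 mm
Ȳ = 108950.00 / 5770.00 = 18.88 mm

X̄ = 76.90 mm, Ȳ = 18.88 mm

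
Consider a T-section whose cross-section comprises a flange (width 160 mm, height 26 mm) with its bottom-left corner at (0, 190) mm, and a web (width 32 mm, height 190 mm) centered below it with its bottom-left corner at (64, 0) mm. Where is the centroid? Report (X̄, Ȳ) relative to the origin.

web: A = 32 × 190 = 6080.00, centroid at (80.00, 95.00).
flange: A = 160 × 26 = 4160.00, centroid at (80.00, 203.00).
ΣA = 10240.00 mm²
ΣAX̄ = (6080.00)(80.00) + (4160.00)(80.00) = 819200.00 mm³
ΣAȲ = (6080.00)(95.00) + (4160.00)(203.00) = 1422080.00 mm³
X̄ = 819200.00 / 10240.00 = 80.00 mm
Ȳ = 1422080.00 / 10240.00 = 138.88 mm

X̄ = 80.00 mm, Ȳ = 138.88 mm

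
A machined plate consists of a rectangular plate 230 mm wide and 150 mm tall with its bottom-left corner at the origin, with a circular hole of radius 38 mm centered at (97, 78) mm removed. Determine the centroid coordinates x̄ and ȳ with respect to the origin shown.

x̄ = 117.73 mm, ȳ = 74.55 mm

Part | A | x̄ᵢ | ȳᵢ | A·x̄ᵢ | A·ȳᵢ
plate | 34500.00 | 115.00 | 75.00 | 3967500.00 | 2587500.00
hole | -4536.46 | 97.00 | 78.00 | -440036.60 | -353843.86
Σ | 29963.54 |  |  | 3527463.40 | 2233656.14
x̄ = 3527463.40 / 29963.54 = 117.73 mm
ȳ = 2233656.14 / 29963.54 = 74.55 mm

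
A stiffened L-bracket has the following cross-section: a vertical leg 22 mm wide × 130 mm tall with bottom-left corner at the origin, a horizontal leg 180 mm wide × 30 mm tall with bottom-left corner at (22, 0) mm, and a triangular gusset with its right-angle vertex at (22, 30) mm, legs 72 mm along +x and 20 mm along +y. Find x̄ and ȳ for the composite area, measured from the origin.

Part | A | x̄ᵢ | ȳᵢ | A·x̄ᵢ | A·ȳᵢ
vertical leg | 2860.00 | 11.00 | 65.00 | 31460.00 | 185900.00
horizontal leg | 5400.00 | 112.00 | 15.00 | 604800.00 | 81000.00
gusset | 720.00 | 46.00 | 36.67 | 33120.00 | 26400.00
Σ | 8980.00 |  |  | 669380.00 | 293300.00
x̄ = 669380.00 / 8980.00 = 74.54 mm
ȳ = 293300.00 / 8980.00 = 32.66 mm

x̄ = 74.54 mm, ȳ = 32.66 mm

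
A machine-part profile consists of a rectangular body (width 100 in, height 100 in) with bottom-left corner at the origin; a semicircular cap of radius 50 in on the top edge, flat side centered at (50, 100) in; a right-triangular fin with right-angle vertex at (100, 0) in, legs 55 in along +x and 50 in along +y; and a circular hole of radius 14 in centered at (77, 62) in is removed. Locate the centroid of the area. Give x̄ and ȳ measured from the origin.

Part | A | x̄ᵢ | ȳᵢ | A·x̄ᵢ | A·ȳᵢ
rectangular body | 10000.00 | 50.00 | 50.00 | 500000.00 | 500000.00
semicircular top | 3926.99 | 50.00 | 121.22 | 196349.54 | 476032.42
triangular fin | 1375.00 | 118.33 | 16.67 | 162708.33 | 22916.67
hole | -615.75 | 77.00 | 62.00 | -47412.92 | -38176.63
Σ | 14686.24 |  |  | 811644.96 | 960772.45
x̄ = 811644.96 / 14686.24 = 55.27 in
ȳ = 960772.45 / 14686.24 = 65.42 in

x̄ = 55.27 in, ȳ = 65.42 in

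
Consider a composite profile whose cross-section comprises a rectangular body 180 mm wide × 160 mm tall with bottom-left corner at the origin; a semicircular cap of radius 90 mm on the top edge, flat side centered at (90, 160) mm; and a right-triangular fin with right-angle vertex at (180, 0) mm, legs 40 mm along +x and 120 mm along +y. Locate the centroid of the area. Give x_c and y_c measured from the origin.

Part | A | x̄ᵢ | ȳᵢ | A·x̄ᵢ | A·ȳᵢ
rectangular body | 28800.00 | 90.00 | 80.00 | 2592000.00 | 2304000.00
semicircular top | 12723.45 | 90.00 | 198.20 | 1145110.52 | 2521752.04
triangular fin | 2400.00 | 193.33 | 40.00 | 464000.00 | 96000.00
Σ | 43923.45 |  |  | 4201110.52 | 4921752.04
x_c = 4201110.52 / 43923.45 = 95.65 mm
y_c = 4921752.04 / 43923.45 = 112.05 mm

x_c = 95.65 mm, y_c = 112.05 mm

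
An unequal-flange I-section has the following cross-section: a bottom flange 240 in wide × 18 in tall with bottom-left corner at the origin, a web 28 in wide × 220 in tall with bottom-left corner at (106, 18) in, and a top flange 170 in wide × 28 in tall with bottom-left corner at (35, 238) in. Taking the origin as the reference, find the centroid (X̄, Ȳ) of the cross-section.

bottom flange: A = 240 × 18 = 4320.00, centroid at (120.00, 9.00).
web: A = 28 × 220 = 6160.00, centroid at (120.00, 128.00).
top flange: A = 170 × 28 = 4760.00, centroid at (120.00, 252.00).
ΣA = 15240.00 in²
ΣAX̄ = (4320.00)(120.00) + (6160.00)(120.00) + (4760.00)(120.00) = 1828800.00 in³
ΣAȲ = (4320.00)(9.00) + (6160.00)(128.00) + (4760.00)(252.00) = 2026880.00 in³
X̄ = 1828800.00 / 15240.00 = 120.00 in
Ȳ = 2026880.00 / 15240.00 = 133.00 in

X̄ = 120.00 in, Ȳ = 133.00 in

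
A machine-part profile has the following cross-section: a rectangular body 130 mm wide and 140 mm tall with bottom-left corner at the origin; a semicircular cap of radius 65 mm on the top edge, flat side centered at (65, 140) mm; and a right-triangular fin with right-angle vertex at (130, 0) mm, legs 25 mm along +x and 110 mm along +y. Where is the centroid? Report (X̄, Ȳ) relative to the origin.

Part | A | x̄ᵢ | ȳᵢ | A·x̄ᵢ | A·ȳᵢ
rectangular body | 18200.00 | 65.00 | 70.00 | 1183000.00 | 1274000.00
semicircular top | 6636.61 | 65.00 | 167.59 | 431379.94 | 1112209.36
triangular fin | 1375.00 | 138.33 | 36.67 | 190208.33 | 50416.67
Σ | 26211.61 |  |  | 1804588.27 | 2436626.03
X̄ = 1804588.27 / 26211.61 = 68.85 mm
Ȳ = 2436626.03 / 26211.61 = 92.96 mm

X̄ = 68.85 mm, Ȳ = 92.96 mm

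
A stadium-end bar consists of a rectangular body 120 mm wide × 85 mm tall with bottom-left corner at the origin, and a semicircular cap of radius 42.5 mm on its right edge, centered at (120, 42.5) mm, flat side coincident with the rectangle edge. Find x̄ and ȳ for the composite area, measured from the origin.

x̄ = 76.98 mm, ȳ = 42.50 mm

Part | A | x̄ᵢ | ȳᵢ | A·x̄ᵢ | A·ȳᵢ
rectangular body | 10200.00 | 60.00 | 42.50 | 612000.00 | 433500.00
semicircular end | 2837.25 | 138.04 | 42.50 | 391647.19 | 120583.16
Σ | 13037.25 |  |  | 1003647.19 | 554083.16
x̄ = 1003647.19 / 13037.25 = 76.98 mm
ȳ = 554083.16 / 13037.25 = 42.50 mm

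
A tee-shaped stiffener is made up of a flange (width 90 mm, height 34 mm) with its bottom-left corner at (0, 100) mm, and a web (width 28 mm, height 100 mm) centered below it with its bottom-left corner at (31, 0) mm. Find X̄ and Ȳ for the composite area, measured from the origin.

X̄ = 45.00 mm, Ȳ = 84.99 mm

web: A = 28 × 100 = 2800.00, centroid at (45.00, 50.00).
flange: A = 90 × 34 = 3060.00, centroid at (45.00, 117.00).
ΣA = 5860.00 mm²
ΣAX̄ = (2800.00)(45.00) + (3060.00)(45.00) = 263700.00 mm³
ΣAȲ = (2800.00)(50.00) + (3060.00)(117.00) = 498020.00 mm³
X̄ = 263700.00 / 5860.00 = 45.00 mm
Ȳ = 498020.00 / 5860.00 = 84.99 mm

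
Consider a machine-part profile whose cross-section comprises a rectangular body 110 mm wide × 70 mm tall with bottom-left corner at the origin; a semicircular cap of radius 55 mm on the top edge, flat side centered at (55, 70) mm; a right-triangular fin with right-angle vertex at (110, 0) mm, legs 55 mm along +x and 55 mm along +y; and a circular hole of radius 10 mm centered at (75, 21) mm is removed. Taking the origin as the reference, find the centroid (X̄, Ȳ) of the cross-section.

Part | A | x̄ᵢ | ȳᵢ | A·x̄ᵢ | A·ȳᵢ
rectangular body | 7700.00 | 55.00 | 35.00 | 423500.00 | 269500.00
semicircular top | 4751.66 | 55.00 | 93.34 | 261341.24 | 443532.79
triangular fin | 1512.50 | 128.33 | 18.33 | 194104.17 | 27729.17
hole | -314.16 | 75.00 | 21.00 | -23561.94 | -6597.34
Σ | 13650.00 |  |  | 855383.46 | 734164.61
X̄ = 855383.46 / 13650.00 = 62.67 mm
Ȳ = 734164.61 / 13650.00 = 53.78 mm

X̄ = 62.67 mm, Ȳ = 53.78 mm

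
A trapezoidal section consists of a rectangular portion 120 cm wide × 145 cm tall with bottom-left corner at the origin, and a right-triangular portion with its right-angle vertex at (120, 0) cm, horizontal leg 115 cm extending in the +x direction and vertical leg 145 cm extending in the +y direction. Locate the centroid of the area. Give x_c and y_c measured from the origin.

rectangular portion: A = 120 × 145 = 17400.00, centroid at (60.00, 72.50).
triangular portion: A = ½·115·145 = 8337.50, centroid at (158.33, 48.33).
ΣA = 25737.50 cm², ΣAx_c = 2364104.17 cm³, ΣAy_c = 1664479.17 cm³.
x_c = 2364104.17/25737.50 = 91.85 cm; y_c = 1664479.17/25737.50 = 64.67 cm.

x_c = 91.85 cm, y_c = 64.67 cm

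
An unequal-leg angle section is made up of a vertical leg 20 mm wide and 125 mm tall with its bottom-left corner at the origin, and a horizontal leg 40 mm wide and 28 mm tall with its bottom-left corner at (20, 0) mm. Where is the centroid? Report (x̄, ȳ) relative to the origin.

Part | A | x̄ᵢ | ȳᵢ | A·x̄ᵢ | A·ȳᵢ
vertical leg | 2500.00 | 10.00 | 62.50 | 25000.00 | 156250.00
horizontal leg | 1120.00 | 40.00 | 14.00 | 44800.00 | 15680.00
Σ | 3620.00 |  |  | 69800.00 | 171930.00
x̄ = 69800.00 / 3620.00 = 19.28 mm
ȳ = 171930.00 / 3620.00 = 47.49 mm

x̄ = 19.28 mm, ȳ = 47.49 mm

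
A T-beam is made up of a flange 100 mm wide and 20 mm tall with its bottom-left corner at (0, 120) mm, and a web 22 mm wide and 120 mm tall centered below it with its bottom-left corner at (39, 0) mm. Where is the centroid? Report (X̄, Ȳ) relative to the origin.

X̄ = 50.00 mm, Ȳ = 90.17 mm

Part | A | x̄ᵢ | ȳᵢ | A·x̄ᵢ | A·ȳᵢ
web | 2640.00 | 50.00 | 60.00 | 132000.00 | 158400.00
flange | 2000.00 | 50.00 | 130.00 | 100000.00 | 260000.00
Σ | 4640.00 |  |  | 232000.00 | 418400.00
X̄ = 232000.00 / 4640.00 = 50.00 mm
Ȳ = 418400.00 / 4640.00 = 90.17 mm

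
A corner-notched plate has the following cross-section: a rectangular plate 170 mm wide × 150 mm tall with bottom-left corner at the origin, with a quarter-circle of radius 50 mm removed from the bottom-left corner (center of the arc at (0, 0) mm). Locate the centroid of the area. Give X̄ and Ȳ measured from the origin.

X̄ = 90.32 mm, Ȳ = 79.49 mm

Part | A | x̄ᵢ | ȳᵢ | A·x̄ᵢ | A·ȳᵢ
plate | 25500.00 | 85.00 | 75.00 | 2167500.00 | 1912500.00
removed quarter-circle | -1963.50 | 21.22 | 21.22 | -41666.67 | -41666.67
Σ | 23536.50 |  |  | 2125833.33 | 1870833.33
X̄ = 2125833.33 / 23536.50 = 90.32 mm
Ȳ = 1870833.33 / 23536.50 = 79.49 mm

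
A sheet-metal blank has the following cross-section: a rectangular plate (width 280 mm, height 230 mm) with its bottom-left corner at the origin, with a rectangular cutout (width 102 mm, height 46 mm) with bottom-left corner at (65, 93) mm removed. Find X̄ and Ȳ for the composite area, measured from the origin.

X̄ = 141.89 mm, Ȳ = 114.92 mm

plate: A = 280 × 230 = 64400.00, centroid at (140.00, 115.00).
hole: A = −(102 × 46) = -4692.00, centroid at (116.00, 116.00).
ΣA = 59708.00 mm²
ΣAX̄ = (64400.00)(140.00) + (-4692.00)(116.00) = 8471728.00 mm³
ΣAȲ = (64400.00)(115.00) + (-4692.00)(116.00) = 6861728.00 mm³
X̄ = 8471728.00 / 59708.00 = 141.89 mm
Ȳ = 6861728.00 / 59708.00 = 114.92 mm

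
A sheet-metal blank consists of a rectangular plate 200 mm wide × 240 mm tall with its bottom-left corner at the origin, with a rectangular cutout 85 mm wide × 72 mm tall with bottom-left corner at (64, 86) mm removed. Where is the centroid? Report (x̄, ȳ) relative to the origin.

plate: A = 200 × 240 = 48000.00, centroid at (100.00, 120.00).
hole: A = −(85 × 72) = -6120.00, centroid at (106.50, 122.00).
ΣA = 41880.00 mm², ΣAx̄ = 4148220.00 mm³, ΣAȳ = 5013360.00 mm³.
x̄ = 4148220.00/41880.00 = 99.05 mm; ȳ = 5013360.00/41880.00 = 119.71 mm.

x̄ = 99.05 mm, ȳ = 119.71 mm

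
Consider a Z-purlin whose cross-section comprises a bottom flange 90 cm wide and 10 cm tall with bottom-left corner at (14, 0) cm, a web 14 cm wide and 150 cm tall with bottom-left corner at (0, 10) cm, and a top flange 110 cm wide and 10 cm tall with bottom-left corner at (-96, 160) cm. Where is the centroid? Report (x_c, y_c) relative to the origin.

bottom flange: A = 90 × 10 = 900.00, centroid at (59.00, 5.00).
web: A = 14 × 150 = 2100.00, centroid at (7.00, 85.00).
top flange: A = 110 × 10 = 1100.00, centroid at (-41.00, 165.00).
ΣA = 4100.00 cm²
ΣAx_c = (900.00)(59.00) + (2100.00)(7.00) + (1100.00)(-41.00) = 22700.00 cm³
ΣAy_c = (900.00)(5.00) + (2100.00)(85.00) + (1100.00)(165.00) = 364500.00 cm³
x_c = 22700.00 / 4100.00 = 5.54 cm
y_c = 364500.00 / 4100.00 = 88.90 cm

x_c = 5.54 cm, y_c = 88.90 cm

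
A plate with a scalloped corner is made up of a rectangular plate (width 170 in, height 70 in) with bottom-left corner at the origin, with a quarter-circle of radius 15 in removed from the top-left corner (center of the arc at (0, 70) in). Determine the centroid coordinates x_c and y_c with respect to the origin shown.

x_c = 86.19 in, y_c = 34.57 in

Part | A | x̄ᵢ | ȳᵢ | A·x̄ᵢ | A·ȳᵢ
plate | 11900.00 | 85.00 | 35.00 | 1011500.00 | 416500.00
removed quarter-circle | -176.71 | 6.37 | 63.63 | -1125.00 | -11245.02
Σ | 11723.29 |  |  | 1010375.00 | 405254.98
x_c = 1010375.00 / 11723.29 = 86.19 in
y_c = 405254.98 / 11723.29 = 34.57 in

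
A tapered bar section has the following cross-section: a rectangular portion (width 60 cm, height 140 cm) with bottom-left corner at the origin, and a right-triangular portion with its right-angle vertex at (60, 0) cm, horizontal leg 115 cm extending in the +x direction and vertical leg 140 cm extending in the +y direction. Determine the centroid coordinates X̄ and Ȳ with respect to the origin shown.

Part | A | x̄ᵢ | ȳᵢ | A·x̄ᵢ | A·ȳᵢ
rectangular portion | 8400.00 | 30.00 | 70.00 | 252000.00 | 588000.00
triangular portion | 8050.00 | 98.33 | 46.67 | 791583.33 | 375666.67
Σ | 16450.00 |  |  | 1043583.33 | 963666.67
X̄ = 1043583.33 / 16450.00 = 63.44 cm
Ȳ = 963666.67 / 16450.00 = 58.58 cm

X̄ = 63.44 cm, Ȳ = 58.58 cm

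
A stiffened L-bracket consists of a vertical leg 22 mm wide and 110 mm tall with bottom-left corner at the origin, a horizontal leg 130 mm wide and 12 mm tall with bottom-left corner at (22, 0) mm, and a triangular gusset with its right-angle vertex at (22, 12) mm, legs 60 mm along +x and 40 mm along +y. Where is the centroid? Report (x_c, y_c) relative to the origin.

x_c = 41.07 mm, y_c = 33.37 mm

Part | A | x̄ᵢ | ȳᵢ | A·x̄ᵢ | A·ȳᵢ
vertical leg | 2420.00 | 11.00 | 55.00 | 26620.00 | 133100.00
horizontal leg | 1560.00 | 87.00 | 6.00 | 135720.00 | 9360.00
gusset | 1200.00 | 42.00 | 25.33 | 50400.00 | 30400.00
Σ | 5180.00 |  |  | 212740.00 | 172860.00
x_c = 212740.00 / 5180.00 = 41.07 mm
y_c = 172860.00 / 5180.00 = 33.37 mm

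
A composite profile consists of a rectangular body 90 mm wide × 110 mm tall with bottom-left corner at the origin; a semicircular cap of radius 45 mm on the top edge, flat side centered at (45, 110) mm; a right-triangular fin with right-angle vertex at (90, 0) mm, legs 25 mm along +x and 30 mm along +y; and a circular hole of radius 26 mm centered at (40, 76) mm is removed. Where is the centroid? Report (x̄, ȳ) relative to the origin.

x̄ = 47.70 mm, ȳ = 70.37 mm

rectangular body: A = 90 × 110 = 9900.00, centroid at (45.00, 55.00).
semicircular top: A = ½π·45² = 3180.86, centroid at (45.00, 129.10).
triangular fin: A = ½·25·30 = 375.00, centroid at (98.33, 10.00).
hole: A = −π·26² = -2123.72, centroid at (40.00, 76.00).
ΣA = 11332.15 mm², ΣAx̄ = 540565.15 mm³, ΣAȳ = 797492.42 mm³.
x̄ = 540565.15/11332.15 = 47.70 mm; ȳ = 797492.42/11332.15 = 70.37 mm.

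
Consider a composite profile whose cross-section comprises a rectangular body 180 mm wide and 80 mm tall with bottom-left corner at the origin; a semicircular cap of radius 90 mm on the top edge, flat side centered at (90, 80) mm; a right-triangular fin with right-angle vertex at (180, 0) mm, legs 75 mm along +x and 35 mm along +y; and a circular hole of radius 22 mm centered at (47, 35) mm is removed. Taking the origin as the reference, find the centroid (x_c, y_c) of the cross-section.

x_c = 98.04 mm, y_c = 75.87 mm

rectangular body: A = 180 × 80 = 14400.00, centroid at (90.00, 40.00).
semicircular top: A = ½π·90² = 12723.45, centroid at (90.00, 118.20).
triangular fin: A = ½·75·35 = 1312.50, centroid at (205.00, 11.67).
hole: A = −π·22² = -1520.53, centroid at (47.00, 35.00).
ΣA = 26915.42 mm², ΣAx_c = 2638708.07 mm³, ΣAy_c = 2041969.94 mm³.
x_c = 2638708.07/26915.42 = 98.04 mm; y_c = 2041969.94/26915.42 = 75.87 mm.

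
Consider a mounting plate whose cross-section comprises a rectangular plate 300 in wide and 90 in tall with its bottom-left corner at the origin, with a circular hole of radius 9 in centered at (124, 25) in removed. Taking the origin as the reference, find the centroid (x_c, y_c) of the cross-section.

plate: A = 300 × 90 = 27000.00, centroid at (150.00, 45.00).
hole: A = −π·9² = -254.47, centroid at (124.00, 25.00).
ΣA = 26745.53 in²
ΣAx_c = (27000.00)(150.00) + (-254.47)(124.00) = 4018445.84 in³
ΣAy_c = (27000.00)(45.00) + (-254.47)(25.00) = 1208638.27 in³
x_c = 4018445.84 / 26745.53 = 150.25 in
y_c = 1208638.27 / 26745.53 = 45.19 in

x_c = 150.25 in, y_c = 45.19 in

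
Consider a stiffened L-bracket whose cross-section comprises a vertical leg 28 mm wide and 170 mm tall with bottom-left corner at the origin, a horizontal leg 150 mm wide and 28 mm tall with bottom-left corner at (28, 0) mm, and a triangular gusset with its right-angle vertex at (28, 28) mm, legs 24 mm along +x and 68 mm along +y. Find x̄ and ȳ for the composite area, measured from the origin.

vertical leg: A = 28 × 170 = 4760.00, centroid at (14.00, 85.00).
horizontal leg: A = 150 × 28 = 4200.00, centroid at (103.00, 14.00).
gusset: A = ½·24·68 = 816.00, centroid at (36.00, 50.67).
ΣA = 9776.00 mm², ΣAx̄ = 528616.00 mm³, ΣAȳ = 504744.00 mm³.
x̄ = 528616.00/9776.00 = 54.07 mm; ȳ = 504744.00/9776.00 = 51.63 mm.

x̄ = 54.07 mm, ȳ = 51.63 mm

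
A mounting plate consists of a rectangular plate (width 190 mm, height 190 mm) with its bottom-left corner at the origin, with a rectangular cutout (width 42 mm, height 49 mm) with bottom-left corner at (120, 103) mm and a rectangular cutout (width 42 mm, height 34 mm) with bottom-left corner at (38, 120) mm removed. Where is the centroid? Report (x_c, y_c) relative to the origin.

plate: A = 190 × 190 = 36100.00, centroid at (95.00, 95.00).
hole 1: A = −(42 × 49) = -2058.00, centroid at (141.00, 127.50).
hole 2: A = −(42 × 34) = -1428.00, centroid at (59.00, 137.00).
ΣA = 32614.00 mm²
ΣAx_c = (36100.00)(95.00) + (-2058.00)(141.00) + (-1428.00)(59.00) = 3055070.00 mm³
ΣAy_c = (36100.00)(95.00) + (-2058.00)(127.50) + (-1428.00)(137.00) = 2971469.00 mm³
x_c = 3055070.00 / 32614.00 = 93.67 mm
y_c = 2971469.00 / 32614.00 = 91.11 mm

x_c = 93.67 mm, y_c = 91.11 mm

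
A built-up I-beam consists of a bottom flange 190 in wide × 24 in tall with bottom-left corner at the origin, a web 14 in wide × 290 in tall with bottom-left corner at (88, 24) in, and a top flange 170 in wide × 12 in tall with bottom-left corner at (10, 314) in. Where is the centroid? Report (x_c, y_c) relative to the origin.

x_c = 95.00 in, y_c = 130.74 in

bottom flange: A = 190 × 24 = 4560.00, centroid at (95.00, 12.00).
web: A = 14 × 290 = 4060.00, centroid at (95.00, 169.00).
top flange: A = 170 × 12 = 2040.00, centroid at (95.00, 320.00).
ΣA = 10660.00 in², ΣAx_c = 1012700.00 in³, ΣAy_c = 1393660.00 in³.
x_c = 1012700.00/10660.00 = 95.00 in; y_c = 1393660.00/10660.00 = 130.74 in.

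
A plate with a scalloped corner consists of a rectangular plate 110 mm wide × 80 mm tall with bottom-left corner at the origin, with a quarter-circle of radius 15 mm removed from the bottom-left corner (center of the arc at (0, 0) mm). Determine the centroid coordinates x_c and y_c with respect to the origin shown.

x_c = 56.00 mm, y_c = 40.69 mm

plate: A = 110 × 80 = 8800.00, centroid at (55.00, 40.00).
removed quarter-circle: A = −¼π·15² = -176.71, centroid at (6.37, 6.37).
ΣA = 8623.29 mm²
ΣAx_c = (8800.00)(55.00) + (-176.71)(6.37) = 482875.00 mm³
ΣAy_c = (8800.00)(40.00) + (-176.71)(6.37) = 350875.00 mm³
x_c = 482875.00 / 8623.29 = 56.00 mm
y_c = 350875.00 / 8623.29 = 40.69 mm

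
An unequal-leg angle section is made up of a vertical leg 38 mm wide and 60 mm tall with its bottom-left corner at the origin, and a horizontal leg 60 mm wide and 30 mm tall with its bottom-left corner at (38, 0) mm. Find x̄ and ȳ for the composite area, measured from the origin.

vertical leg: A = 38 × 60 = 2280.00, centroid at (19.00, 30.00).
horizontal leg: A = 60 × 30 = 1800.00, centroid at (68.00, 15.00).
ΣA = 4080.00 mm²
ΣAx̄ = (2280.00)(19.00) + (1800.00)(68.00) = 165720.00 mm³
ΣAȳ = (2280.00)(30.00) + (1800.00)(15.00) = 95400.00 mm³
x̄ = 165720.00 / 4080.00 = 40.62 mm
ȳ = 95400.00 / 4080.00 = 23.38 mm

x̄ = 40.62 mm, ȳ = 23.38 mm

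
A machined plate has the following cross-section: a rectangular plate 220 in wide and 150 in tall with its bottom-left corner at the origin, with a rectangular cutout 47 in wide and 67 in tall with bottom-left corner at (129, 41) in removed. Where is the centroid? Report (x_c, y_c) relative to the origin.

x_c = 105.52 in, y_c = 75.05 in

plate: A = 220 × 150 = 33000.00, centroid at (110.00, 75.00).
hole: A = −(47 × 67) = -3149.00, centroid at (152.50, 74.50).
ΣA = 29851.00 in², ΣAx_c = 3149777.50 in³, ΣAy_c = 2240399.50 in³.
x_c = 3149777.50/29851.00 = 105.52 in; y_c = 2240399.50/29851.00 = 75.05 in.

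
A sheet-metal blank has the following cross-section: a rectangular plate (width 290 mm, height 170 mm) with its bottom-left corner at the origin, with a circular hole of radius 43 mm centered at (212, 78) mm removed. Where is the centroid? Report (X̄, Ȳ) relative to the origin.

plate: A = 290 × 170 = 49300.00, centroid at (145.00, 85.00).
hole: A = −π·43² = -5808.80, centroid at (212.00, 78.00).
ΣA = 43491.20 mm²
ΣAX̄ = (49300.00)(145.00) + (-5808.80)(212.00) = 5917033.38 mm³
ΣAȲ = (49300.00)(85.00) + (-5808.80)(78.00) = 3737413.22 mm³
X̄ = 5917033.38 / 43491.20 = 136.05 mm
Ȳ = 3737413.22 / 43491.20 = 85.93 mm

X̄ = 136.05 mm, Ȳ = 85.93 mm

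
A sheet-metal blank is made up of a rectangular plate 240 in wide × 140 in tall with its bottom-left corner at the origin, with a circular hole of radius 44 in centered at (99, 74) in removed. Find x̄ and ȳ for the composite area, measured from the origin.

x̄ = 124.64 in, ȳ = 69.12 in

plate: A = 240 × 140 = 33600.00, centroid at (120.00, 70.00).
hole: A = −π·44² = -6082.12, centroid at (99.00, 74.00).
ΣA = 27517.88 in², ΣAx̄ = 3429869.79 in³, ΣAȳ = 1901922.87 in³.
x̄ = 3429869.79/27517.88 = 124.64 in; ȳ = 1901922.87/27517.88 = 69.12 in.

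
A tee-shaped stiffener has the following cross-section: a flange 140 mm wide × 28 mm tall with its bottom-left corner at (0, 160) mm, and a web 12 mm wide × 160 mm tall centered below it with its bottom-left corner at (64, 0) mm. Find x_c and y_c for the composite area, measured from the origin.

x_c = 70.00 mm, y_c = 143.10 mm

web: A = 12 × 160 = 1920.00, centroid at (70.00, 80.00).
flange: A = 140 × 28 = 3920.00, centroid at (70.00, 174.00).
ΣA = 5840.00 mm², ΣAx_c = 408800.00 mm³, ΣAy_c = 835680.00 mm³.
x_c = 408800.00/5840.00 = 70.00 mm; y_c = 835680.00/5840.00 = 143.10 mm.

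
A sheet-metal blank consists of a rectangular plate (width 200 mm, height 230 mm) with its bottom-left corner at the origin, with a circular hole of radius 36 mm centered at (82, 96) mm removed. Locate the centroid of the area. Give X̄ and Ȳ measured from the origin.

X̄ = 101.75 mm, Ȳ = 116.85 mm

Part | A | x̄ᵢ | ȳᵢ | A·x̄ᵢ | A·ȳᵢ
plate | 46000.00 | 100.00 | 115.00 | 4600000.00 | 5290000.00
hole | -4071.50 | 82.00 | 96.00 | -333863.33 | -390864.39
Σ | 41928.50 |  |  | 4266136.67 | 4899135.61
X̄ = 4266136.67 / 41928.50 = 101.75 mm
Ȳ = 4899135.61 / 41928.50 = 116.85 mm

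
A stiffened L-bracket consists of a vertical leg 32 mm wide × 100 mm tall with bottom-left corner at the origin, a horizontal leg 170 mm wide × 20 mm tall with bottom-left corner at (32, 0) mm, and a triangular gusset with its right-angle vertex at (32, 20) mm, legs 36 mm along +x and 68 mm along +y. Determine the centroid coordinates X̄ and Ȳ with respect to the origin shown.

vertical leg: A = 32 × 100 = 3200.00, centroid at (16.00, 50.00).
horizontal leg: A = 170 × 20 = 3400.00, centroid at (117.00, 10.00).
gusset: A = ½·36·68 = 1224.00, centroid at (44.00, 42.67).
ΣA = 7824.00 mm²
ΣAX̄ = (3200.00)(16.00) + (3400.00)(117.00) + (1224.00)(44.00) = 502856.00 mm³
ΣAȲ = (3200.00)(50.00) + (3400.00)(10.00) + (1224.00)(42.67) = 246224.00 mm³
X̄ = 502856.00 / 7824.00 = 64.27 mm
Ȳ = 246224.00 / 7824.00 = 31.47 mm

X̄ = 64.27 mm, Ȳ = 31.47 mm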